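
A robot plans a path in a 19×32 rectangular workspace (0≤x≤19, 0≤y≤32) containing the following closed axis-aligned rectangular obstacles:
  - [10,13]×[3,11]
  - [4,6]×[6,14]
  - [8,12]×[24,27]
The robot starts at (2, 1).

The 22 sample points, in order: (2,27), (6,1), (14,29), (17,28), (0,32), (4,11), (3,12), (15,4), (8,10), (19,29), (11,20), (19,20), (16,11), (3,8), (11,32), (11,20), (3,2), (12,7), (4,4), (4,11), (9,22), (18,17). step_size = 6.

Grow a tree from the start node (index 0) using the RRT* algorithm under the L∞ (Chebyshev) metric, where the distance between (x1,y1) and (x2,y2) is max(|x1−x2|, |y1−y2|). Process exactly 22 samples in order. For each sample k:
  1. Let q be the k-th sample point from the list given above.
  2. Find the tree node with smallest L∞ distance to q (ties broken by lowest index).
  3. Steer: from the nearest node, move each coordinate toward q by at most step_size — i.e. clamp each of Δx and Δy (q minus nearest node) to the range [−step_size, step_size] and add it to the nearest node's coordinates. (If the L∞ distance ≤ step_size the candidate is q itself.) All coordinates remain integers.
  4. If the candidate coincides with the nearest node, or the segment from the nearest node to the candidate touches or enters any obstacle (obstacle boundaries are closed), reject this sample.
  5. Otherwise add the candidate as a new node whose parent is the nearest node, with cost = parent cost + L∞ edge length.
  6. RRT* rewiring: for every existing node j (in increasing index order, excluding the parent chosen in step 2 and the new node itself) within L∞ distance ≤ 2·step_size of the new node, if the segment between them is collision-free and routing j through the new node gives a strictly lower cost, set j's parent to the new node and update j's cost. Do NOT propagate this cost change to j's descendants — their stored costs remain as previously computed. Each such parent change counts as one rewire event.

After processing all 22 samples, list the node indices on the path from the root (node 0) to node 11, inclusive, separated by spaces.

Path: 0 1 3 6 7 11

1. q=(2,27) nearest=0 d=26 new=(2,7) → add node 1 parent=0 cost=6
2. q=(6,1) nearest=0 d=4 new=(6,1) → add node 2 parent=0 cost=4
3. q=(14,29) nearest=1 d=22 new=(8,13) → blocked by [4,6]×[6,14], reject
4. q=(17,28) nearest=1 d=21 new=(8,13) → blocked by [4,6]×[6,14], reject
5. q=(0,32) nearest=1 d=25 new=(0,13) → add node 3 parent=1 cost=12
6. q=(4,11) nearest=1 d=4 new=(4,11) → blocked by [4,6]×[6,14], reject
7. q=(3,12) nearest=3 d=3 new=(3,12) → add node 4 parent=3 cost=15
8. q=(15,4) nearest=2 d=9 new=(12,4) → blocked by [10,13]×[3,11], reject
9. q=(8,10) nearest=4 d=5 new=(8,10) → blocked by [4,6]×[6,14], reject
10. q=(19,29) nearest=4 d=17 new=(9,18) → blocked by [4,6]×[6,14], reject
11. q=(11,20) nearest=4 d=8 new=(9,18) → blocked by [4,6]×[6,14], reject
12. q=(19,20) nearest=4 d=16 new=(9,18) → blocked by [4,6]×[6,14], reject
13. q=(16,11) nearest=2 d=10 new=(12,7) → blocked by [10,13]×[3,11], reject
14. q=(3,8) nearest=1 d=1 new=(3,8) → add node 5 parent=1 cost=7; rewire 4→5 (11<15)
15. q=(11,32) nearest=3 d=19 new=(6,19) → add node 6 parent=3 cost=18
16. q=(11,20) nearest=6 d=5 new=(11,20) → add node 7 parent=6 cost=23
17. q=(3,2) nearest=0 d=1 new=(3,2) → add node 8 parent=0 cost=1
18. q=(12,7) nearest=2 d=6 new=(12,7) → blocked by [10,13]×[3,11], reject
19. q=(4,4) nearest=8 d=2 new=(4,4) → add node 9 parent=8 cost=3
20. q=(4,11) nearest=4 d=1 new=(4,11) → blocked by [4,6]×[6,14], reject
21. q=(9,22) nearest=7 d=2 new=(9,22) → add node 10 parent=7 cost=25
22. q=(18,17) nearest=7 d=7 new=(17,17) → add node 11 parent=7 cost=29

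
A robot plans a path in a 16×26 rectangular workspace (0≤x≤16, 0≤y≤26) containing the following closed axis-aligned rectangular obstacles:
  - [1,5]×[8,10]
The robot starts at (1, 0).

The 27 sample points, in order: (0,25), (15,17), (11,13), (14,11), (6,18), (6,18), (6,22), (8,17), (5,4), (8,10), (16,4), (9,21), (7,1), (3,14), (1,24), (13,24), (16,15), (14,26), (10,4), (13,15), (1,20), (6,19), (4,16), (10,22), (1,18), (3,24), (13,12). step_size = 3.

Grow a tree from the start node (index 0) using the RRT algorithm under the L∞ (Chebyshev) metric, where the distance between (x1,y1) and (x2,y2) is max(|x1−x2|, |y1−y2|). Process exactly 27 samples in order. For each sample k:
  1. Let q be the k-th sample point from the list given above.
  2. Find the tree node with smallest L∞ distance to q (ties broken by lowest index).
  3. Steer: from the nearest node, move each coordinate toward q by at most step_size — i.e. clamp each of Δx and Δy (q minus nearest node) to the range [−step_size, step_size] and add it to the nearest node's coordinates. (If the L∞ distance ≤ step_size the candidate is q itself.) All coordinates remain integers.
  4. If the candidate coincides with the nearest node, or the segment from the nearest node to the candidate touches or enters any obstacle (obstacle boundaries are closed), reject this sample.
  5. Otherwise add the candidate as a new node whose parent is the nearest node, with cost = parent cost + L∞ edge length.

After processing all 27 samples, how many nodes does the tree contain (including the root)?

Node count: 17

1. q=(0,25) nearest=0 d=25 new=(0,3) → add node 1 parent=0 cost=3
2. q=(15,17) nearest=1 d=15 new=(3,6) → add node 2 parent=1 cost=6
3. q=(11,13) nearest=2 d=8 new=(6,9) → blocked by [1,5]×[8,10], reject
4. q=(14,11) nearest=2 d=11 new=(6,9) → blocked by [1,5]×[8,10], reject
5. q=(6,18) nearest=2 d=12 new=(6,9) → blocked by [1,5]×[8,10], reject
6. q=(6,18) nearest=2 d=12 new=(6,9) → blocked by [1,5]×[8,10], reject
7. q=(6,22) nearest=2 d=16 new=(6,9) → blocked by [1,5]×[8,10], reject
8. q=(8,17) nearest=2 d=11 new=(6,9) → blocked by [1,5]×[8,10], reject
9. q=(5,4) nearest=2 d=2 new=(5,4) → add node 3 parent=2 cost=8
10. q=(8,10) nearest=2 d=5 new=(6,9) → blocked by [1,5]×[8,10], reject
11. q=(16,4) nearest=3 d=11 new=(8,4) → add node 4 parent=3 cost=11
12. q=(9,21) nearest=2 d=15 new=(6,9) → blocked by [1,5]×[8,10], reject
13. q=(7,1) nearest=3 d=3 new=(7,1) → add node 5 parent=3 cost=11
14. q=(3,14) nearest=2 d=8 new=(3,9) → blocked by [1,5]×[8,10], reject
15. q=(1,24) nearest=2 d=18 new=(1,9) → blocked by [1,5]×[8,10], reject
16. q=(13,24) nearest=2 d=18 new=(6,9) → blocked by [1,5]×[8,10], reject
17. q=(16,15) nearest=3 d=11 new=(8,7) → add node 6 parent=3 cost=11
18. q=(14,26) nearest=6 d=19 new=(11,10) → add node 7 parent=6 cost=14
19. q=(10,4) nearest=4 d=2 new=(10,4) → add node 8 parent=4 cost=13
20. q=(13,15) nearest=7 d=5 new=(13,13) → add node 9 parent=7 cost=17
21. q=(1,20) nearest=7 d=10 new=(8,13) → add node 10 parent=7 cost=17
22. q=(6,19) nearest=10 d=6 new=(6,16) → add node 11 parent=10 cost=20
23. q=(4,16) nearest=11 d=2 new=(4,16) → add node 12 parent=11 cost=22
24. q=(10,22) nearest=11 d=6 new=(9,19) → add node 13 parent=11 cost=23
25. q=(1,18) nearest=12 d=3 new=(1,18) → add node 14 parent=12 cost=25
26. q=(3,24) nearest=13 d=6 new=(6,22) → add node 15 parent=13 cost=26
27. q=(13,12) nearest=9 d=1 new=(13,12) → add node 16 parent=9 cost=18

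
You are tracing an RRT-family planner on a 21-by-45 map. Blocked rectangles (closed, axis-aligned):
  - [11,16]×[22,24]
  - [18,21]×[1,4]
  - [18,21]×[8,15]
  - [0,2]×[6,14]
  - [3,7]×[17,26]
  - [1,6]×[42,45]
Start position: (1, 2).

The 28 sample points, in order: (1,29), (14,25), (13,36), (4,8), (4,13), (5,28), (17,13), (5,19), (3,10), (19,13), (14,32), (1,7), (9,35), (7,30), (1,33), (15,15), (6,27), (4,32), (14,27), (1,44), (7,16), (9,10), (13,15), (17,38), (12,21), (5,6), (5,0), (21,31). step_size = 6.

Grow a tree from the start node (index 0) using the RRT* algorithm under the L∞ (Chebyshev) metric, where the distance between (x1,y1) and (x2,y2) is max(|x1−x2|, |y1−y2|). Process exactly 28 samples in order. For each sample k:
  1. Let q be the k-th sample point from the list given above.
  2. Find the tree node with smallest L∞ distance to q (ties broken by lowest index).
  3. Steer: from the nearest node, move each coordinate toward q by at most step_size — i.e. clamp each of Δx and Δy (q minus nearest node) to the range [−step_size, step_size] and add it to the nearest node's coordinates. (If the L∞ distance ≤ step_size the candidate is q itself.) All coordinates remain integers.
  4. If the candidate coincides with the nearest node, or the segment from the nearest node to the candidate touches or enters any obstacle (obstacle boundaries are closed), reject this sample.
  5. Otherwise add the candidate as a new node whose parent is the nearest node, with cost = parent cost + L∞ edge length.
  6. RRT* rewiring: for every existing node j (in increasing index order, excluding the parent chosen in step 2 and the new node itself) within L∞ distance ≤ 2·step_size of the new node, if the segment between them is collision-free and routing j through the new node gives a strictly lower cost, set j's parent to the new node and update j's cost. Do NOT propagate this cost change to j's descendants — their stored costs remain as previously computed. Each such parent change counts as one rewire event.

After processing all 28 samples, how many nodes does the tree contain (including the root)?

1. q=(1,29) nearest=0 d=27 new=(1,8) → blocked by [0,2]×[6,14], reject
2. q=(14,25) nearest=0 d=23 new=(7,8) → add node 1 parent=0 cost=6
3. q=(13,36) nearest=1 d=28 new=(13,14) → add node 2 parent=1 cost=12
4. q=(4,8) nearest=1 d=3 new=(4,8) → add node 3 parent=1 cost=9
5. q=(4,13) nearest=1 d=5 new=(4,13) → add node 4 parent=1 cost=11
6. q=(5,28) nearest=2 d=14 new=(7,20) → blocked by [3,7]×[17,26], reject
7. q=(17,13) nearest=2 d=4 new=(17,13) → add node 5 parent=2 cost=16
8. q=(5,19) nearest=4 d=6 new=(5,19) → blocked by [3,7]×[17,26], reject
9. q=(3,10) nearest=3 d=2 new=(3,10) → add node 6 parent=3 cost=11
10. q=(19,13) nearest=5 d=2 new=(19,13) → blocked by [18,21]×[8,15], reject
11. q=(14,32) nearest=2 d=18 new=(14,20) → add node 7 parent=2 cost=18
12. q=(1,7) nearest=3 d=3 new=(1,7) → blocked by [0,2]×[6,14], reject
13. q=(9,35) nearest=7 d=15 new=(9,26) → blocked by [11,16]×[22,24], reject
14. q=(7,30) nearest=7 d=10 new=(8,26) → blocked by [11,16]×[22,24], reject
15. q=(1,33) nearest=7 d=13 new=(8,26) → blocked by [11,16]×[22,24], reject
16. q=(15,15) nearest=2 d=2 new=(15,15) → add node 8 parent=2 cost=14
17. q=(6,27) nearest=7 d=8 new=(8,26) → blocked by [11,16]×[22,24], reject
18. q=(4,32) nearest=7 d=12 new=(8,26) → blocked by [11,16]×[22,24], reject
19. q=(14,27) nearest=7 d=7 new=(14,26) → blocked by [11,16]×[22,24], reject
20. q=(1,44) nearest=7 d=24 new=(8,26) → blocked by [11,16]×[22,24], reject
21. q=(7,16) nearest=4 d=3 new=(7,16) → add node 9 parent=4 cost=14
22. q=(9,10) nearest=1 d=2 new=(9,10) → add node 10 parent=1 cost=8
23. q=(13,15) nearest=2 d=1 new=(13,15) → add node 11 parent=2 cost=13
24. q=(17,38) nearest=7 d=18 new=(17,26) → blocked by [11,16]×[22,24], reject
25. q=(12,21) nearest=7 d=2 new=(12,21) → add node 12 parent=7 cost=20
26. q=(5,6) nearest=1 d=2 new=(5,6) → add node 13 parent=1 cost=8
27. q=(5,0) nearest=0 d=4 new=(5,0) → add node 14 parent=0 cost=4
28. q=(21,31) nearest=12 d=10 new=(18,27) → blocked by [11,16]×[22,24], reject

Node count: 15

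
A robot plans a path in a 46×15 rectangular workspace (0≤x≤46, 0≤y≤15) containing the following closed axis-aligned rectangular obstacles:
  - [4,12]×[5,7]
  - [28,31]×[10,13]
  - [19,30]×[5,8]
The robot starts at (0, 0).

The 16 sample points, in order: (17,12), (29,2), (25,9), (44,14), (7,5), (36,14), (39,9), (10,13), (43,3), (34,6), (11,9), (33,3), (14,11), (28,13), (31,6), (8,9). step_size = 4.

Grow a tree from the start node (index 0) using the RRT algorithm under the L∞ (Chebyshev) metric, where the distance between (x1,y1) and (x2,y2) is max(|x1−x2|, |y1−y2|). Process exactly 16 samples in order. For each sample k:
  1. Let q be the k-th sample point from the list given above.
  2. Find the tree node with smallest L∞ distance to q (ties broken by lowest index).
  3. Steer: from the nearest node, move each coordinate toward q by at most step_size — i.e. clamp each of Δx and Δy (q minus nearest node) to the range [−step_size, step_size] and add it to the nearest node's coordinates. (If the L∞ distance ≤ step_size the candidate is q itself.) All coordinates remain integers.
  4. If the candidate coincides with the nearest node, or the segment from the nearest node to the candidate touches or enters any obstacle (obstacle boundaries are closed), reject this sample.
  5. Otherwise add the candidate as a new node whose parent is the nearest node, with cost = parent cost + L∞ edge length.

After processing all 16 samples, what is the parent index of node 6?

1. q=(17,12) nearest=0 d=17 new=(4,4) → add node 1 parent=0 cost=4
2. q=(29,2) nearest=1 d=25 new=(8,2) → add node 2 parent=1 cost=8
3. q=(25,9) nearest=2 d=17 new=(12,6) → blocked by [4,12]×[5,7], reject
4. q=(44,14) nearest=2 d=36 new=(12,6) → blocked by [4,12]×[5,7], reject
5. q=(7,5) nearest=1 d=3 new=(7,5) → blocked by [4,12]×[5,7], reject
6. q=(36,14) nearest=2 d=28 new=(12,6) → blocked by [4,12]×[5,7], reject
7. q=(39,9) nearest=2 d=31 new=(12,6) → blocked by [4,12]×[5,7], reject
8. q=(10,13) nearest=1 d=9 new=(8,8) → blocked by [4,12]×[5,7], reject
9. q=(43,3) nearest=2 d=35 new=(12,3) → add node 3 parent=2 cost=12
10. q=(34,6) nearest=3 d=22 new=(16,6) → add node 4 parent=3 cost=16
11. q=(11,9) nearest=4 d=5 new=(12,9) → add node 5 parent=4 cost=20
12. q=(33,3) nearest=4 d=17 new=(20,3) → add node 6 parent=4 cost=20
13. q=(14,11) nearest=5 d=2 new=(14,11) → add node 7 parent=5 cost=22
14. q=(28,13) nearest=6 d=10 new=(24,7) → blocked by [19,30]×[5,8], reject
15. q=(31,6) nearest=6 d=11 new=(24,6) → blocked by [19,30]×[5,8], reject
16. q=(8,9) nearest=5 d=4 new=(8,9) → add node 8 parent=5 cost=24

Parent of node 6: 4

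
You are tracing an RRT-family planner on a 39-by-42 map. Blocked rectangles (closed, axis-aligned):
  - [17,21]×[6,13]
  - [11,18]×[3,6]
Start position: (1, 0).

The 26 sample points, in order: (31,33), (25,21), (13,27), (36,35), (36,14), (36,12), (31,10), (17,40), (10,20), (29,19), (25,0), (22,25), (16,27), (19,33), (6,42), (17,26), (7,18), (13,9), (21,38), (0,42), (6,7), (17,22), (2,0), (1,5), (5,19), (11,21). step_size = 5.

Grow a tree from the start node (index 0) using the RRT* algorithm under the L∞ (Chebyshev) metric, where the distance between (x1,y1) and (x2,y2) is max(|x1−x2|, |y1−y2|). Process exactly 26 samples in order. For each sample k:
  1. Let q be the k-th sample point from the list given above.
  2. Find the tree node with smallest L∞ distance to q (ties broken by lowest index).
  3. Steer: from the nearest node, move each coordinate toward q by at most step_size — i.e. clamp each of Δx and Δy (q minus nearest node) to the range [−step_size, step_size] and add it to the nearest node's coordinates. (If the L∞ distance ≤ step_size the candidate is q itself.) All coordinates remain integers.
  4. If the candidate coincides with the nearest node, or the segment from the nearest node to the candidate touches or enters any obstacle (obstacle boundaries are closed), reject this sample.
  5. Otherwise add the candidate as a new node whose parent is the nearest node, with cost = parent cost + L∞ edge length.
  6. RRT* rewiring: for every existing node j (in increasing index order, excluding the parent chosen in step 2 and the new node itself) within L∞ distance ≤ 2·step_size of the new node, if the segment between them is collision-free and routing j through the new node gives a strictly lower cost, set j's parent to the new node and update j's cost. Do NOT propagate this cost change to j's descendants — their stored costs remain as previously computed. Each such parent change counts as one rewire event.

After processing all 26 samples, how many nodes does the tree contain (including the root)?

1. q=(31,33) nearest=0 d=33 new=(6,5) → add node 1 parent=0 cost=5
2. q=(25,21) nearest=1 d=19 new=(11,10) → add node 2 parent=1 cost=10
3. q=(13,27) nearest=2 d=17 new=(13,15) → add node 3 parent=2 cost=15
4. q=(36,35) nearest=3 d=23 new=(18,20) → add node 4 parent=3 cost=20
5. q=(36,14) nearest=4 d=18 new=(23,15) → add node 5 parent=4 cost=25
6. q=(36,12) nearest=5 d=13 new=(28,12) → add node 6 parent=5 cost=30
7. q=(31,10) nearest=6 d=3 new=(31,10) → add node 7 parent=6 cost=33
8. q=(17,40) nearest=4 d=20 new=(17,25) → add node 8 parent=4 cost=25
9. q=(10,20) nearest=3 d=5 new=(10,20) → add node 9 parent=3 cost=20
10. q=(29,19) nearest=5 d=6 new=(28,19) → add node 10 parent=5 cost=30
11. q=(25,0) nearest=7 d=10 new=(26,5) → add node 11 parent=7 cost=38
12. q=(22,25) nearest=4 d=5 new=(22,25) → add node 12 parent=4 cost=25
13. q=(16,27) nearest=8 d=2 new=(16,27) → add node 13 parent=8 cost=27
14. q=(19,33) nearest=13 d=6 new=(19,32) → add node 14 parent=13 cost=32
15. q=(6,42) nearest=14 d=13 new=(14,37) → add node 15 parent=14 cost=37
16. q=(17,26) nearest=8 d=1 new=(17,26) → add node 16 parent=8 cost=26
17. q=(7,18) nearest=9 d=3 new=(7,18) → add node 17 parent=9 cost=23
18. q=(13,9) nearest=2 d=2 new=(13,9) → add node 18 parent=2 cost=12; rewire 17→18 (21<23)
19. q=(21,38) nearest=14 d=6 new=(21,37) → add node 19 parent=14 cost=37
20. q=(0,42) nearest=15 d=14 new=(9,42) → add node 20 parent=15 cost=42
21. q=(6,7) nearest=1 d=2 new=(6,7) → add node 21 parent=1 cost=7
22. q=(17,22) nearest=4 d=2 new=(17,22) → add node 22 parent=4 cost=22
23. q=(2,0) nearest=0 d=1 new=(2,0) → add node 23 parent=0 cost=1
24. q=(1,5) nearest=0 d=5 new=(1,5) → add node 24 parent=0 cost=5
25. q=(5,19) nearest=17 d=2 new=(5,19) → add node 25 parent=17 cost=23
26. q=(11,21) nearest=9 d=1 new=(11,21) → add node 26 parent=9 cost=21

Node count: 27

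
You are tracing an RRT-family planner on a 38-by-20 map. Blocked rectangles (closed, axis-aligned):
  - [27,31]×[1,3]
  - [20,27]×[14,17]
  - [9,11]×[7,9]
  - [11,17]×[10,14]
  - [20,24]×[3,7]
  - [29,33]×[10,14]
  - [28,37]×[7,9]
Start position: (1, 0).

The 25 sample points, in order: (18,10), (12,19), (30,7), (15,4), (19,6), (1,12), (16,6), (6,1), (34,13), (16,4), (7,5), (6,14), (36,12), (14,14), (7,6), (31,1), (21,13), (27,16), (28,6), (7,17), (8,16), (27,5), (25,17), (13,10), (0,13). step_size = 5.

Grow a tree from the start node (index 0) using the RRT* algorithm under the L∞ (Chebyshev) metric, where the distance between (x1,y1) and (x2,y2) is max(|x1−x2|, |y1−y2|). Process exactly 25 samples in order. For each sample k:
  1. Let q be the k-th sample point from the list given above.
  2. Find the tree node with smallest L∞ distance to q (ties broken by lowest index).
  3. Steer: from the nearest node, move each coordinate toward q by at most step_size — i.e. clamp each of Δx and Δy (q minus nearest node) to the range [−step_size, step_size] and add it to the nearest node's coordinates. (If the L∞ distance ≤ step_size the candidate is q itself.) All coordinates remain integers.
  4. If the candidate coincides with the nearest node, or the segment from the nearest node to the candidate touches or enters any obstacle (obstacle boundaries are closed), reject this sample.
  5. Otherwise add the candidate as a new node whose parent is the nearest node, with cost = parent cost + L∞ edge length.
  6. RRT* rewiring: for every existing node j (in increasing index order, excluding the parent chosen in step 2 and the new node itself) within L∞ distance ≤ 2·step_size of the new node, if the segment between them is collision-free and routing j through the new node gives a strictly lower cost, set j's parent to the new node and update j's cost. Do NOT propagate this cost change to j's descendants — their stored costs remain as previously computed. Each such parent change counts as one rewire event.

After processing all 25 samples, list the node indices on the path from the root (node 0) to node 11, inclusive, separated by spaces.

Path: 0 1 11

1. q=(18,10) nearest=0 d=17 new=(6,5) → add node 1 parent=0 cost=5
2. q=(12,19) nearest=1 d=14 new=(11,10) → blocked by [9,11]×[7,9], reject
3. q=(30,7) nearest=1 d=24 new=(11,7) → blocked by [9,11]×[7,9], reject
4. q=(15,4) nearest=1 d=9 new=(11,4) → add node 2 parent=1 cost=10
5. q=(19,6) nearest=2 d=8 new=(16,6) → add node 3 parent=2 cost=15
6. q=(1,12) nearest=1 d=7 new=(1,10) → add node 4 parent=1 cost=10
7. q=(16,6) nearest=3 d=0 → coincident, reject
8. q=(6,1) nearest=1 d=4 new=(6,1) → add node 5 parent=1 cost=9
9. q=(34,13) nearest=3 d=18 new=(21,11) → add node 6 parent=3 cost=20
10. q=(16,4) nearest=3 d=2 new=(16,4) → add node 7 parent=3 cost=17
11. q=(7,5) nearest=1 d=1 new=(7,5) → add node 8 parent=1 cost=6; rewire 7→8 (15<17)
12. q=(6,14) nearest=4 d=5 new=(6,14) → add node 9 parent=4 cost=15
13. q=(36,12) nearest=6 d=15 new=(26,12) → add node 10 parent=6 cost=25
14. q=(14,14) nearest=6 d=7 new=(16,14) → blocked by [11,17]×[10,14], reject
15. q=(7,6) nearest=1 d=1 new=(7,6) → add node 11 parent=1 cost=6; rewire 9→11 (14<15)
16. q=(31,1) nearest=6 d=10 new=(26,6) → add node 12 parent=6 cost=25
17. q=(21,13) nearest=6 d=2 new=(21,13) → add node 13 parent=6 cost=22
18. q=(27,16) nearest=10 d=4 new=(27,16) → blocked by [20,27]×[14,17], reject
19. q=(28,6) nearest=12 d=2 new=(28,6) → add node 14 parent=12 cost=27
20. q=(7,17) nearest=9 d=3 new=(7,17) → add node 15 parent=9 cost=17
21. q=(8,16) nearest=15 d=1 new=(8,16) → add node 16 parent=15 cost=18
22. q=(27,5) nearest=12 d=1 new=(27,5) → add node 17 parent=12 cost=26
23. q=(25,17) nearest=13 d=4 new=(25,17) → blocked by [20,27]×[14,17], reject
24. q=(13,10) nearest=3 d=4 new=(13,10) → blocked by [11,17]×[10,14], reject
25. q=(0,13) nearest=4 d=3 new=(0,13) → add node 18 parent=4 cost=13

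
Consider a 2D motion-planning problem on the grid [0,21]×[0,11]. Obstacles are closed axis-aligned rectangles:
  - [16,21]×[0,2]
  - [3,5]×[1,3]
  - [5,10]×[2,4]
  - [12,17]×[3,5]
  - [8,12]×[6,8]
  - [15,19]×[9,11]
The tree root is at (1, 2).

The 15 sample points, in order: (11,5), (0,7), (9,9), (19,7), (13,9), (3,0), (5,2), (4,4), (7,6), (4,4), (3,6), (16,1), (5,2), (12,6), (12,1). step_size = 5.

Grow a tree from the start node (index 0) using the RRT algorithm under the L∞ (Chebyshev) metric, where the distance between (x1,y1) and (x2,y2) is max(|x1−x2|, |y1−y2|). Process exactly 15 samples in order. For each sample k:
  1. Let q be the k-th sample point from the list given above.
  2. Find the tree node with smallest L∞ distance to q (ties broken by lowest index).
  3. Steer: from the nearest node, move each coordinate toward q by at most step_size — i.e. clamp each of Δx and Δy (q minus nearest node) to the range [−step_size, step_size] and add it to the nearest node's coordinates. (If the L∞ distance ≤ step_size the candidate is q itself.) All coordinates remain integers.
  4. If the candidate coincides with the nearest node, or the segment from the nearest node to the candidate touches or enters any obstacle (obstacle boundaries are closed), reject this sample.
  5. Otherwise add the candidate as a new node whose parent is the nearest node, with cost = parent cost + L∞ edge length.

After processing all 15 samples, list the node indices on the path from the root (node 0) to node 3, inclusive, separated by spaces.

1. q=(11,5) nearest=0 d=10 new=(6,5) → add node 1 parent=0 cost=5
2. q=(0,7) nearest=0 d=5 new=(0,7) → add node 2 parent=0 cost=5
3. q=(9,9) nearest=1 d=4 new=(9,9) → blocked by [8,12]×[6,8], reject
4. q=(19,7) nearest=1 d=13 new=(11,7) → blocked by [8,12]×[6,8], reject
5. q=(13,9) nearest=1 d=7 new=(11,9) → blocked by [8,12]×[6,8], reject
6. q=(3,0) nearest=0 d=2 new=(3,0) → add node 3 parent=0 cost=2
7. q=(5,2) nearest=3 d=2 new=(5,2) → blocked by [3,5]×[1,3], reject
8. q=(4,4) nearest=1 d=2 new=(4,4) → add node 4 parent=1 cost=7
9. q=(7,6) nearest=1 d=1 new=(7,6) → add node 5 parent=1 cost=6
10. q=(4,4) nearest=4 d=0 → coincident, reject
11. q=(3,6) nearest=4 d=2 new=(3,6) → add node 6 parent=4 cost=9
12. q=(16,1) nearest=5 d=9 new=(12,1) → blocked by [5,10]×[2,4], reject
13. q=(5,2) nearest=3 d=2 new=(5,2) → blocked by [3,5]×[1,3], reject
14. q=(12,6) nearest=5 d=5 new=(12,6) → blocked by [8,12]×[6,8], reject
15. q=(12,1) nearest=5 d=5 new=(12,1) → blocked by [5,10]×[2,4], reject

Path: 0 3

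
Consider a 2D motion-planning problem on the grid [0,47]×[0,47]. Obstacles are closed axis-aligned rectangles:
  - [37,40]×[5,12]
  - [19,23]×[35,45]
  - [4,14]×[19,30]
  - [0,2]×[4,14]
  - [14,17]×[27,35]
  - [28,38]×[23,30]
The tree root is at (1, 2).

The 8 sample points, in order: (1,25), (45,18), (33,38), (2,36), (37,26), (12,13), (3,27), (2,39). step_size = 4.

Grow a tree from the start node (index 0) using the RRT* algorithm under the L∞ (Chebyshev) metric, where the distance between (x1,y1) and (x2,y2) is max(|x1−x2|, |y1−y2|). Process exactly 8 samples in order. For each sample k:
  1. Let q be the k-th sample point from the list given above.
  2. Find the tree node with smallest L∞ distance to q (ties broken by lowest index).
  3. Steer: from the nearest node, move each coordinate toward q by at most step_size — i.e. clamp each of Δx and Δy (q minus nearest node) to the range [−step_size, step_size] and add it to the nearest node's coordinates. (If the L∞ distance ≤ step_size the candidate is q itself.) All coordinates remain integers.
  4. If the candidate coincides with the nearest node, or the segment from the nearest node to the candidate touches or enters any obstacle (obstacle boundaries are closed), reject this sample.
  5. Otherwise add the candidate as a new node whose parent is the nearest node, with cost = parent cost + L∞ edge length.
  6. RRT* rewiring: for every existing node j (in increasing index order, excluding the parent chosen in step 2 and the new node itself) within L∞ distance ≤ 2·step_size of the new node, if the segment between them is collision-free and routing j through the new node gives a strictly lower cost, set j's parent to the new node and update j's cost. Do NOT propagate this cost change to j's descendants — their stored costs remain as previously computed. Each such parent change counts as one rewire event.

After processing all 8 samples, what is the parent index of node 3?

Parent of node 3: 2

1. q=(1,25) nearest=0 d=23 new=(1,6) → blocked by [0,2]×[4,14], reject
2. q=(45,18) nearest=0 d=44 new=(5,6) → add node 1 parent=0 cost=4
3. q=(33,38) nearest=1 d=32 new=(9,10) → add node 2 parent=1 cost=8
4. q=(2,36) nearest=2 d=26 new=(5,14) → add node 3 parent=2 cost=12
5. q=(37,26) nearest=2 d=28 new=(13,14) → add node 4 parent=2 cost=12
6. q=(12,13) nearest=4 d=1 new=(12,13) → add node 5 parent=4 cost=13
7. q=(3,27) nearest=3 d=13 new=(3,18) → add node 6 parent=3 cost=16
8. q=(2,39) nearest=6 d=21 new=(2,22) → add node 7 parent=6 cost=20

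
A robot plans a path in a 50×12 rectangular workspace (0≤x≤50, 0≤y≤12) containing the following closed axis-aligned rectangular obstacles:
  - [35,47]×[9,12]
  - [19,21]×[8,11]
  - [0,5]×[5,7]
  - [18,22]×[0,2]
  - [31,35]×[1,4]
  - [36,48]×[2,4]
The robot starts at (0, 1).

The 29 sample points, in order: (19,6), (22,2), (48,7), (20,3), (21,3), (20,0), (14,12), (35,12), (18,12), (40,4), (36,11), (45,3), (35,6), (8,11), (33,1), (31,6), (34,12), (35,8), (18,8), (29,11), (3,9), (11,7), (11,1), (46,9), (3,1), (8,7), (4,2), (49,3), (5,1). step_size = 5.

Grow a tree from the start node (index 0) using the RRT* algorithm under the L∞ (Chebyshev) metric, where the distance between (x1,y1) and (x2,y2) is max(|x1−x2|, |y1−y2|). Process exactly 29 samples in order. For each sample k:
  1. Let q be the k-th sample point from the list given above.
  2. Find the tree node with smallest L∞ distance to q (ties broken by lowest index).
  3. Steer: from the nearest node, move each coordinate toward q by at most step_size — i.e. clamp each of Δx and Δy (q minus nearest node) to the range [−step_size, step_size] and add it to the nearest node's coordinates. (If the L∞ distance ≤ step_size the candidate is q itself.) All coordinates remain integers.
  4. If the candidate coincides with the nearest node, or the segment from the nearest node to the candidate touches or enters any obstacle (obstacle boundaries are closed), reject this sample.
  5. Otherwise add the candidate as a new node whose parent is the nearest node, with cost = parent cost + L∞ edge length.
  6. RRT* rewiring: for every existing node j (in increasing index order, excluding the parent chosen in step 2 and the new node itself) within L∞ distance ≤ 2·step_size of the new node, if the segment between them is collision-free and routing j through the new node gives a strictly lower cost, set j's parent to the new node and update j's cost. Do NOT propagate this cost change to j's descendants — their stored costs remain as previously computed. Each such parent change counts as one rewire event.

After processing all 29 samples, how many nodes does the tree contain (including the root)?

Node count: 23

1. q=(19,6) nearest=0 d=19 new=(5,6) → blocked by [0,5]×[5,7], reject
2. q=(22,2) nearest=0 d=22 new=(5,2) → add node 1 parent=0 cost=5
3. q=(48,7) nearest=1 d=43 new=(10,7) → add node 2 parent=1 cost=10
4. q=(20,3) nearest=2 d=10 new=(15,3) → add node 3 parent=2 cost=15
5. q=(21,3) nearest=3 d=6 new=(20,3) → add node 4 parent=3 cost=20
6. q=(20,0) nearest=4 d=3 new=(20,0) → blocked by [18,22]×[0,2], reject
7. q=(14,12) nearest=2 d=5 new=(14,12) → add node 5 parent=2 cost=15
8. q=(35,12) nearest=4 d=15 new=(25,8) → add node 6 parent=4 cost=25
9. q=(18,12) nearest=5 d=4 new=(18,12) → add node 7 parent=5 cost=19
10. q=(40,4) nearest=6 d=15 new=(30,4) → add node 8 parent=6 cost=30
11. q=(36,11) nearest=8 d=7 new=(35,9) → blocked by [35,47]×[9,12], reject
12. q=(45,3) nearest=8 d=15 new=(35,3) → blocked by [31,35]×[1,4], reject
13. q=(35,6) nearest=8 d=5 new=(35,6) → add node 9 parent=8 cost=35
14. q=(8,11) nearest=2 d=4 new=(8,11) → add node 10 parent=2 cost=14
15. q=(33,1) nearest=8 d=3 new=(33,1) → blocked by [31,35]×[1,4], reject
16. q=(31,6) nearest=8 d=2 new=(31,6) → add node 11 parent=8 cost=32
17. q=(34,12) nearest=9 d=6 new=(34,11) → add node 12 parent=9 cost=40
18. q=(35,8) nearest=9 d=2 new=(35,8) → add node 13 parent=9 cost=37
19. q=(18,8) nearest=5 d=4 new=(18,8) → add node 14 parent=5 cost=19
20. q=(29,11) nearest=6 d=4 new=(29,11) → add node 15 parent=6 cost=29; rewire 12→15 (34<40); rewire 13→15 (35<37)
21. q=(3,9) nearest=10 d=5 new=(3,9) → add node 16 parent=10 cost=19
22. q=(11,7) nearest=2 d=1 new=(11,7) → add node 17 parent=2 cost=11; rewire 7→17 (18<19); rewire 14→17 (18<19)
23. q=(11,1) nearest=3 d=4 new=(11,1) → add node 18 parent=3 cost=19
24. q=(46,9) nearest=9 d=11 new=(40,9) → blocked by [35,47]×[9,12], reject
25. q=(3,1) nearest=1 d=2 new=(3,1) → add node 19 parent=1 cost=7; rewire 18→19 (15<19)
26. q=(8,7) nearest=2 d=2 new=(8,7) → add node 20 parent=2 cost=12; rewire 16→20 (17<19)
27. q=(4,2) nearest=1 d=1 new=(4,2) → add node 21 parent=1 cost=6; rewire 18→21 (13<15); rewire 20→21 (11<12)
28. q=(49,3) nearest=9 d=14 new=(40,3) → blocked by [36,48]×[2,4], reject
29. q=(5,1) nearest=1 d=1 new=(5,1) → add node 22 parent=1 cost=6; rewire 18→22 (12<13)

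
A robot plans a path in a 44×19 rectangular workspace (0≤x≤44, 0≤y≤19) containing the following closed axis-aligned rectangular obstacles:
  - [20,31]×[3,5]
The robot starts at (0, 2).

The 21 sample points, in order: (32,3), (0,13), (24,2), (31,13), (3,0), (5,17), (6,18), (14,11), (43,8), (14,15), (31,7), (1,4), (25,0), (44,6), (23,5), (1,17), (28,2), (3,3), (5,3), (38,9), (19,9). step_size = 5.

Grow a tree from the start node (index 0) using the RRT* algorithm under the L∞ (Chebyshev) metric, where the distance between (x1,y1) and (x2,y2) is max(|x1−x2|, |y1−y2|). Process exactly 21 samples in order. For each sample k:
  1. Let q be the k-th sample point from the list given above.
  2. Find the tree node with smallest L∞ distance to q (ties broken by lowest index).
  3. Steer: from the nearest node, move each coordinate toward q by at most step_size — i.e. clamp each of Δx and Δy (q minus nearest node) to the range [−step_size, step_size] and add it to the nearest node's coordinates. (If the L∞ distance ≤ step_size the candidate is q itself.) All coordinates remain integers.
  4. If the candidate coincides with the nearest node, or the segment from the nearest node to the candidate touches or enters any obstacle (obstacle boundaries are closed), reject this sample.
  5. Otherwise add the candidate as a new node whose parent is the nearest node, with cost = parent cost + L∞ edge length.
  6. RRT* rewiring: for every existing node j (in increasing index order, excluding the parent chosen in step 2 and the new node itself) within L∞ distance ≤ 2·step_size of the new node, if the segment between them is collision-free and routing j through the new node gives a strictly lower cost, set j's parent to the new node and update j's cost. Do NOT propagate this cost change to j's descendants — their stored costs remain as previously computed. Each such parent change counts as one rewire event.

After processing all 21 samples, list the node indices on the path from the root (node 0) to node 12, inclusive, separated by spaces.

Path: 0 12

1. q=(32,3) nearest=0 d=32 new=(5,3) → add node 1 parent=0 cost=5
2. q=(0,13) nearest=1 d=10 new=(0,8) → add node 2 parent=1 cost=10
3. q=(24,2) nearest=1 d=19 new=(10,2) → add node 3 parent=1 cost=10
4. q=(31,13) nearest=3 d=21 new=(15,7) → add node 4 parent=3 cost=15
5. q=(3,0) nearest=0 d=3 new=(3,0) → add node 5 parent=0 cost=3
6. q=(5,17) nearest=2 d=9 new=(5,13) → add node 6 parent=2 cost=15
7. q=(6,18) nearest=6 d=5 new=(6,18) → add node 7 parent=6 cost=20
8. q=(14,11) nearest=4 d=4 new=(14,11) → add node 8 parent=4 cost=19
9. q=(43,8) nearest=4 d=28 new=(20,8) → add node 9 parent=4 cost=20
10. q=(14,15) nearest=8 d=4 new=(14,15) → add node 10 parent=8 cost=23
11. q=(31,7) nearest=9 d=11 new=(25,7) → add node 11 parent=9 cost=25
12. q=(1,4) nearest=0 d=2 new=(1,4) → add node 12 parent=0 cost=2; rewire 2→12 (6<10); rewire 6→12 (11<15)
13. q=(25,0) nearest=11 d=7 new=(25,2) → blocked by [20,31]×[3,5], reject
14. q=(44,6) nearest=11 d=19 new=(30,6) → add node 13 parent=11 cost=30
15. q=(23,5) nearest=11 d=2 new=(23,5) → blocked by [20,31]×[3,5], reject
16. q=(1,17) nearest=6 d=4 new=(1,17) → add node 14 parent=6 cost=15
17. q=(28,2) nearest=13 d=4 new=(28,2) → blocked by [20,31]×[3,5], reject
18. q=(3,3) nearest=1 d=2 new=(3,3) → add node 15 parent=1 cost=7
19. q=(5,3) nearest=1 d=0 → coincident, reject
20. q=(38,9) nearest=13 d=8 new=(35,9) → add node 16 parent=13 cost=35
21. q=(19,9) nearest=9 d=1 new=(19,9) → add node 17 parent=9 cost=21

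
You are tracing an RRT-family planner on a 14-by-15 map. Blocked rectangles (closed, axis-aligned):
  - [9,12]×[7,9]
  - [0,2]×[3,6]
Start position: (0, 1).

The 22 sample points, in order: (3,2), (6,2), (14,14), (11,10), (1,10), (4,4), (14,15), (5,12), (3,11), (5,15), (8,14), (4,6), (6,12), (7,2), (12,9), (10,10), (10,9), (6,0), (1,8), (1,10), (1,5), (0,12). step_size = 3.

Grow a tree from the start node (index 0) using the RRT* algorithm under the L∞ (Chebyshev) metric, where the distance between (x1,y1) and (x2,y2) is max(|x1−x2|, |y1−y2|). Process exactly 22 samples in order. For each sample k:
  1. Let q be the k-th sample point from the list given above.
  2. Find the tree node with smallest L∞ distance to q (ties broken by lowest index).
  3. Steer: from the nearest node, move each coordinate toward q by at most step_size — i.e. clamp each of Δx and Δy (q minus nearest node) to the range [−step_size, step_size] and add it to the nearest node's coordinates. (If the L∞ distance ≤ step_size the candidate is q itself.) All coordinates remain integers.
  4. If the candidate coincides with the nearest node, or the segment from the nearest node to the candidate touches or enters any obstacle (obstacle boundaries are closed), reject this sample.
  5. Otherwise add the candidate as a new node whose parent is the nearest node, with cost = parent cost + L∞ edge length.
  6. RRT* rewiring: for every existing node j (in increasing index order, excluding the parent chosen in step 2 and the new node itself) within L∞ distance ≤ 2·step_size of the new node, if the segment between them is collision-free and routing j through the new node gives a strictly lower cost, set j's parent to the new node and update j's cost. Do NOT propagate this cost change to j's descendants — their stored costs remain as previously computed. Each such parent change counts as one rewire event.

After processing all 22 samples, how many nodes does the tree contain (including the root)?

Node count: 19

1. q=(3,2) nearest=0 d=3 new=(3,2) → add node 1 parent=0 cost=3
2. q=(6,2) nearest=1 d=3 new=(6,2) → add node 2 parent=1 cost=6
3. q=(14,14) nearest=1 d=12 new=(6,5) → add node 3 parent=1 cost=6
4. q=(11,10) nearest=3 d=5 new=(9,8) → blocked by [9,12]×[7,9], reject
5. q=(1,10) nearest=3 d=5 new=(3,8) → add node 4 parent=3 cost=9
6. q=(4,4) nearest=1 d=2 new=(4,4) → add node 5 parent=1 cost=5
7. q=(14,15) nearest=3 d=10 new=(9,8) → blocked by [9,12]×[7,9], reject
8. q=(5,12) nearest=4 d=4 new=(5,11) → add node 6 parent=4 cost=12
9. q=(3,11) nearest=6 d=2 new=(3,11) → add node 7 parent=6 cost=14
10. q=(5,15) nearest=6 d=4 new=(5,14) → add node 8 parent=6 cost=15
11. q=(8,14) nearest=6 d=3 new=(8,14) → add node 9 parent=6 cost=15
12. q=(4,6) nearest=3 d=2 new=(4,6) → add node 10 parent=3 cost=8; rewire 7→10 (13<14)
13. q=(6,12) nearest=6 d=1 new=(6,12) → add node 11 parent=6 cost=13
14. q=(7,2) nearest=2 d=1 new=(7,2) → add node 12 parent=2 cost=7
15. q=(12,9) nearest=9 d=5 new=(11,11) → add node 13 parent=9 cost=18
16. q=(10,10) nearest=13 d=1 new=(10,10) → add node 14 parent=13 cost=19
17. q=(10,9) nearest=14 d=1 new=(10,9) → blocked by [9,12]×[7,9], reject
18. q=(6,0) nearest=2 d=2 new=(6,0) → add node 15 parent=2 cost=8
19. q=(1,8) nearest=4 d=2 new=(1,8) → add node 16 parent=4 cost=11
20. q=(1,10) nearest=4 d=2 new=(1,10) → add node 17 parent=4 cost=11
21. q=(1,5) nearest=1 d=3 new=(1,5) → blocked by [0,2]×[3,6], reject
22. q=(0,12) nearest=17 d=2 new=(0,12) → add node 18 parent=17 cost=13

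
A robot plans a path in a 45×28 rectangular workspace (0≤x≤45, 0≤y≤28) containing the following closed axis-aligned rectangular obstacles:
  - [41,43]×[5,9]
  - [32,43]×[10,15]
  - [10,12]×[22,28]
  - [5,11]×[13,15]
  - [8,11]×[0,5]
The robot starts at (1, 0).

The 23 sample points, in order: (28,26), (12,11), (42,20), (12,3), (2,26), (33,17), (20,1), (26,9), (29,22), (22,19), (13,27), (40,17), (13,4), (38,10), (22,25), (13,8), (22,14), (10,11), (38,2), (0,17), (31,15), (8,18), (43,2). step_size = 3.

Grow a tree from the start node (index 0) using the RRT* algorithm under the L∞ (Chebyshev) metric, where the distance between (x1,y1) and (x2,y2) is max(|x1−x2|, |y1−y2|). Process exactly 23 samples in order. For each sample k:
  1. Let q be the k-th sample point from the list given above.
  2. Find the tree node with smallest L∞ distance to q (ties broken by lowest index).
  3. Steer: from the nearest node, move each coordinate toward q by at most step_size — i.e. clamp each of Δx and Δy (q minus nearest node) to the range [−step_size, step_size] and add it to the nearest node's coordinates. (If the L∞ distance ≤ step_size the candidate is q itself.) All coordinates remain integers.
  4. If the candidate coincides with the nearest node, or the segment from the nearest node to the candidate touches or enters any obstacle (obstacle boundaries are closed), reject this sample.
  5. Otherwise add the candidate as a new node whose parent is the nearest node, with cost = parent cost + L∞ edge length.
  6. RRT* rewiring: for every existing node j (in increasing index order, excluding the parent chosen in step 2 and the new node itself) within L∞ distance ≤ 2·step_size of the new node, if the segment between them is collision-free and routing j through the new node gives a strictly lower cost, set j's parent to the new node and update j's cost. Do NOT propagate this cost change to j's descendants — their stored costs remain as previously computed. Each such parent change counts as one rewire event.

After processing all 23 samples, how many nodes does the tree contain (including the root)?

1. q=(28,26) nearest=0 d=27 new=(4,3) → add node 1 parent=0 cost=3
2. q=(12,11) nearest=1 d=8 new=(7,6) → add node 2 parent=1 cost=6
3. q=(42,20) nearest=2 d=35 new=(10,9) → add node 3 parent=2 cost=9
4. q=(12,3) nearest=2 d=5 new=(10,3) → blocked by [8,11]×[0,5], reject
5. q=(2,26) nearest=3 d=17 new=(7,12) → add node 4 parent=3 cost=12
6. q=(33,17) nearest=3 d=23 new=(13,12) → add node 5 parent=3 cost=12
7. q=(20,1) nearest=3 d=10 new=(13,6) → add node 6 parent=3 cost=12
8. q=(26,9) nearest=5 d=13 new=(16,9) → add node 7 parent=5 cost=15
9. q=(29,22) nearest=7 d=13 new=(19,12) → add node 8 parent=7 cost=18
10. q=(22,19) nearest=8 d=7 new=(22,15) → add node 9 parent=8 cost=21
11. q=(13,27) nearest=9 d=12 new=(19,18) → add node 10 parent=9 cost=24
12. q=(40,17) nearest=9 d=18 new=(25,17) → add node 11 parent=9 cost=24
13. q=(13,4) nearest=6 d=2 new=(13,4) → add node 12 parent=6 cost=14
14. q=(38,10) nearest=11 d=13 new=(28,14) → add node 13 parent=11 cost=27
15. q=(22,25) nearest=10 d=7 new=(22,21) → add node 14 parent=10 cost=27
16. q=(13,8) nearest=6 d=2 new=(13,8) → add node 15 parent=6 cost=14
17. q=(22,14) nearest=9 d=1 new=(22,14) → add node 16 parent=9 cost=22
18. q=(10,11) nearest=3 d=2 new=(10,11) → add node 17 parent=3 cost=11
19. q=(38,2) nearest=13 d=12 new=(31,11) → add node 18 parent=13 cost=30
20. q=(0,17) nearest=4 d=7 new=(4,15) → blocked by [5,11]×[13,15], reject
21. q=(31,15) nearest=13 d=3 new=(31,15) → add node 19 parent=13 cost=30
22. q=(8,18) nearest=4 d=6 new=(8,15) → blocked by [5,11]×[13,15], reject
23. q=(43,2) nearest=18 d=12 new=(34,8) → blocked by [32,43]×[10,15], reject

Node count: 20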